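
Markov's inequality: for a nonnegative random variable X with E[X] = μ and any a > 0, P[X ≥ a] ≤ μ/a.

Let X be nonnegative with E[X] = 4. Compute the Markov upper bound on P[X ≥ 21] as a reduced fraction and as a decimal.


μ = E[X] = 4, a = 21.
Markov: P[X ≥ 21] ≤ μ/a = (4)/21 = 4/21.
Numerically: ≈ 0.190.
(Since a = 21 > μ = 4.000, the bound 4/21 is < 1 and informative.)

P[X ≥ 21] ≤ 4/21 ≈ 0.190.


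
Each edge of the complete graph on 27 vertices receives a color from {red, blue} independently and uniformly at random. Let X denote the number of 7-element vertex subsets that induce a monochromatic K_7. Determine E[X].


Let X = Σ_S X_S over the C(27, 7) = 888030 subsets S of size 7, where X_S = 1 if the K_7 on S is monochromatic.
For a fixed S, the K_7 on S has C(7, 2) = 21 edges. P[all 21 edges red] = (1/2)^21, and likewise for blue, so P[monochromatic] = 2·(1/2)^21 = 2^{1 − 21} = 1/1048576.
By linearity: E[X] = C(27, 7) · 2^{1 − 21} = 888030 · 1/1048576 = 444015/524288.
Numerically: E[X] ≈ 0.84689.

E[X] = C(27,7)·2^(1−C(7,2)) = 444015/524288 ≈ 0.84689.


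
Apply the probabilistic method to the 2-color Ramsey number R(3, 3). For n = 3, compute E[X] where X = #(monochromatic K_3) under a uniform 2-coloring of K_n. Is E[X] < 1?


E[X] = C(3, 3) · 2^{1 − 3} = 1 · 2^{−2} = 1/4.
As a reduced fraction: E[X] = 1/4 ≈ 0.2500.
Is E[X] < 1? YES.
Since E[X] < 1, there exists a 2-coloring of K_{3} with no monochromatic K_3; hence R(3, 3) > 3.

E[X] = 1/4 ≈ 0.2500; E[X] < 1, so R(3, 3) > 3.


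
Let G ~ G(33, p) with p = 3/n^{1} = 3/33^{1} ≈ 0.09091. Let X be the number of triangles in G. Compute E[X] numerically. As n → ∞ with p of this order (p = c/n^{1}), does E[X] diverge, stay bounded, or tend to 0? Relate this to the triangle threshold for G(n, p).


Number of potential triangles: C(33, 3) = 5456.
Each occurs with probability p³ ≈ (0.09091)³ ≈ 7.513148e-04.
By linearity: E[X] = C(33, 3)·p³ ≈ 5456 · 7.513148e-04 ≈ 4.0992.
Here α = 1, so p = 3/n is exactly at the triangle threshold p ~ 1/n. Asymptotically E[X] → c³/6 = 3³/6 = 9/2 ≈ 4.5000, a bounded constant. In this regime the triangle count is asymptotically Poisson(c³/6).

E[X] ≈ 4.0992; in regime p = Θ(1/n^{1}) E[X] stays bounded (at the triangle threshold p ~ 1/n).


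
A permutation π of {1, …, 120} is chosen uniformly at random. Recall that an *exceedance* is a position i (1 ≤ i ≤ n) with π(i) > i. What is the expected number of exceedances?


Write X = Σ_{i=1}^{120} X_i, where X_i = 1_{π(i) > i}.
For each fixed i, π(i) is uniform over {1, …, 120} (marginal of a uniform permutation), so P[π(i) > i] = (n − i)/n. Summing: Σ_{i=1}^{120} (n − i)/n = (0 + 1 + … + 119)/120 = 120(120 − 1)/(2·120) = (120 − 1)/2.
Hence E[X] = Σ_{i=1}^{120} (120 − i)/120 = 119/2 ≈ 59.5000.

E[X] = 119/2 = 59.5000.


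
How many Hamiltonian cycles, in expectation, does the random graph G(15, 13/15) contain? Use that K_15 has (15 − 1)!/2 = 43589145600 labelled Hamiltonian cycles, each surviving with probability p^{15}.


K_15 has (15 − 1)!/2 = 43589145600 labelled Hamiltonian cycles.
For each such Hamiltonian cycle H, let X_H = 1 if all 15 edges of H are present in G. Then P[X_H = 1] = p^{15} = (13/15)^{15} = 51185893014090757/437893890380859375.
Summing the indicators: E[X] = Σ_H E[X_H] = 43589145600 · p^{15} = 43589145600 · 51185893014090757/437893890380859375 = 367267381606127548722176/72081298828125.
Numerically: E[X] ≈ 5.09518e+09.

E[X] = 43589145600 · (13/15)^{15} = 367267381606127548722176/72081298828125 ≈ 5.09518e+09.


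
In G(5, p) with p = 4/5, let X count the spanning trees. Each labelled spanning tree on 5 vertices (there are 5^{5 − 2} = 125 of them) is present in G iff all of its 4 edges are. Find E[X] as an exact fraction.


K_5 has 5^{5 − 2} = 125 labelled spanning trees.
For each such spanning tree H, let X_H = 1 if all 4 edges of H are present in G. Then P[X_H = 1] = p^{4} = (4/5)^{4} = 256/625.
Summing the indicators: E[X] = Σ_H E[X_H] = 125 · p^{4} = 125 · 256/625 = 256/5.
Numerically: E[X] ≈ 51.2.

E[X] = 125 · (4/5)^{4} = 256/5 ≈ 51.2.


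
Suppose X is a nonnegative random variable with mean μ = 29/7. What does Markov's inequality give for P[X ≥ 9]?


μ = E[X] = 29/7, a = 9.
Markov: P[X ≥ 9] ≤ μ/a = (29/7)/9 = 29/63.
Numerically: ≈ 0.460.
(Since a = 9 > μ = 4.143, the bound 29/63 is < 1 and informative.)

P[X ≥ 9] ≤ 29/63 ≈ 0.460.


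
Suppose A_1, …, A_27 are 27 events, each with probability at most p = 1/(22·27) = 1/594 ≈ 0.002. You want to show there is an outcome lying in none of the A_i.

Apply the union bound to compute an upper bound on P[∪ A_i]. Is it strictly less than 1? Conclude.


Union bound: P[∪_{i=1}^{27} A_i] ≤ Σ_i P[A_i] ≤ 27·p = 27·(1/594) = 1/22.
Numerically: 1/22 ≈ 0.045.
Is 1/22 < 1? YES.
Since P[∪ A_i] ≤ 1/22 < 1, the complement has P[∩ A_i^c] ≥ 1 − 1/22 = 21/22 > 0, so some outcome avoids every A_i.

27·p = 1/22 ≈ 0.045; existence CERTIFIED by the union bound.


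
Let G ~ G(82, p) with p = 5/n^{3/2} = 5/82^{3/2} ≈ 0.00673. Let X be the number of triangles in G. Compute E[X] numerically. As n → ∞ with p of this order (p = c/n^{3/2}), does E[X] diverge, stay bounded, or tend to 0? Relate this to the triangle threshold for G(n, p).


Number of potential triangles: C(82, 3) = 88560.
Each occurs with probability p³ ≈ (0.00673)³ ≈ 3.05315e-07.
By linearity: E[X] = C(82, 3)·p³ ≈ 88560 · 3.05315e-07 ≈ 0.027.
Since α = 3/2 > 1, p = c/n^{3/2} = o(1/n) is below the triangle threshold p ~ 1/n. Asymptotically E[X] ~ (c³/6)·n^{3(1−α)} = (5³/6)·n^{-1.5} → 0, so by Markov's inequality G has no triangles w.h.p.

E[X] ≈ 0.027; in regime p = Θ(1/n^{3/2}) E[X] tends to 0 (below the triangle threshold p ~ 1/n).


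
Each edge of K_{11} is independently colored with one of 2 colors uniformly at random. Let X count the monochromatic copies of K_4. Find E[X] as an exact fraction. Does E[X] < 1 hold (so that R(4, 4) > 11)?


E[X] = C(11, 4) · 2^{1 − 6} = 330 · 2^{−5} = 330/32.
As a reduced fraction: E[X] = 165/16 ≈ 10.312500.
Is E[X] < 1? NO.
Since E[X] ≥ 1, the first-moment bound is inconclusive at n = 11; it does NOT by itself certify R(4, 4) > 11.

E[X] = 165/16 ≈ 10.312500; E[X] ≥ 1; first-moment method inconclusive here.


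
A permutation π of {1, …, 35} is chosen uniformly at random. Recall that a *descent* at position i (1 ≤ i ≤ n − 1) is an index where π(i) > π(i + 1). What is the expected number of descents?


Write X = Σ X_I over i = 1, …, 34, with X_I the indicator of one descent.
There are 34 indicators.
For each fixed i, the pair (π(i), π(i+1)) is a uniformly random ordered pair of distinct values from {1, …, 35}; by symmetry P[π(i) > π(i+1)] = 1/2.
By linearity: E[X] = 34 · (1/2) = (35 − 1) · (1/2) = 17 ≈ 17.000.

E[X] = 17 = 17.000.


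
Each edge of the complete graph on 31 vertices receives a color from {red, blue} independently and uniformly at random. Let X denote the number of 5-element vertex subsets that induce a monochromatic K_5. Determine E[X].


Let X = Σ_S X_S over the C(31, 5) = 169911 subsets S of size 5, where X_S = 1 if the K_5 on S is monochromatic.
For a fixed S, the K_5 on S has C(5, 2) = 10 edges. P[all 10 edges red] = (1/2)^10, and likewise for blue, so P[monochromatic] = 2·(1/2)^10 = 2^{1 − 10} = 1/512.
Summing: E[X] = C(31, 5) · 2^{1 − 10} = 169911 · 1/512 = 169911/512.
Numerically: E[X] ≈ 331.85742.

E[X] = C(31,5)·2^(1−C(5,2)) = 169911/512 ≈ 331.85742.


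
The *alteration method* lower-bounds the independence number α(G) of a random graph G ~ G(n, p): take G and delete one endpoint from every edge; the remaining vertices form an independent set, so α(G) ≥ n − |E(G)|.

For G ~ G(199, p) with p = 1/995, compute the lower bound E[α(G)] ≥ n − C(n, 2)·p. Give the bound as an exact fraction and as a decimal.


E[|E(G)|] = C(199, 2)·p = 19701 · (1/995) = 99/5.
E[α(G)] ≥ n − E[|E(G)|] = 199 − 99/5 = 896/5.
Numerically: ≈ 179.2000.
(This is only a lower bound; the true E[α(G)] may be larger.)

E[α(G)] ≥ 896/5 ≈ 179.2000.


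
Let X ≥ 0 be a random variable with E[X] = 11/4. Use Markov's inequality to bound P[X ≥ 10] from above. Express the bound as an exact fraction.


μ = E[X] = 11/4, a = 10.
Markov: P[X ≥ 10] ≤ μ/a = (11/4)/10 = 11/40.
Numerically: ≈ 0.275.
(Since a = 10 > μ = 2.750, the bound 11/40 is < 1 and informative.)

P[X ≥ 10] ≤ 11/40 ≈ 0.275.


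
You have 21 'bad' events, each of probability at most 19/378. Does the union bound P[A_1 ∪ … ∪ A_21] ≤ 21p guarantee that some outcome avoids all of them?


Union bound: P[∪_{i=1}^{21} A_i] ≤ Σ_i P[A_i] ≤ 21·p = 21·(19/378) = 19/18.
Numerically: 19/18 ≈ 1.055556.
Is 19/18 < 1? NO.
Since the bound 19/18 is ≥ 1, the union bound is uninformative here; it does NOT by itself certify existence.

21·p = 19/18 ≈ 1.055556; existence NOT certified by the union bound.


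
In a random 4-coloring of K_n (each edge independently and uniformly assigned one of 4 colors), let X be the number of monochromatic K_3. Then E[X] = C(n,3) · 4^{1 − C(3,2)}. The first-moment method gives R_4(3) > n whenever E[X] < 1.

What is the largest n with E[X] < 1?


We need C(n, 3) · 4^{1 − 3} < 1, i.e. C(n, 3) < 4^{3 − 1} = 16.
Check values of n near the boundary:
  n = 3: C(3, 3) = 1; 1 < 16? YES
  n = 4: C(4, 3) = 4; 4 < 16? YES
  n = 5: C(5, 3) = 10; 10 < 16? YES
  n = 6: C(6, 3) = 20; 20 < 16? NO
  n = 7: C(7, 3) = 35; 35 < 16? NO
The largest n with C(n, 3) < 16 is n = 5 (where E[X] = 5/8 ≈ 0.625). Hence R_4(3) > 5, i.e. R_4(3) ≥ 6.

Largest n = 5; hence R_4(3) > 5.


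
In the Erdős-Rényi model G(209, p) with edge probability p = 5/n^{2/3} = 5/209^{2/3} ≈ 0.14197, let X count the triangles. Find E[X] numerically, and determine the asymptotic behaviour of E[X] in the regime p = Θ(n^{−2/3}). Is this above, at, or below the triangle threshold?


Number of potential triangles: C(209, 3) = 1499784.
Each occurs with probability p³ ≈ (0.14197)³ ≈ 2.8616561e-03.
By linearity: E[X] = C(209, 3)·p³ ≈ 1499784 · 2.8616561e-03 ≈ 4291.86603.
Since α = 2/3 < 1, p = c/n^{2/3} ≫ 1/n is above the triangle threshold p ~ 1/n. Asymptotically E[X] ~ (c³/6)·n^{3(1−α)} = (5³/6)·n^{1} → ∞; triangles are abundant w.h.p.

E[X] ≈ 4291.86603; in regime p = Θ(1/n^{2/3}) E[X] diverges (above the triangle threshold p ~ 1/n).


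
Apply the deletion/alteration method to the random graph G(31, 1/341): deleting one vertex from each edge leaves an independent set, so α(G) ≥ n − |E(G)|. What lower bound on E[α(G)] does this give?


E[|E(G)|] = C(31, 2)·p = 465 · (1/341) = 15/11.
E[α(G)] ≥ n − E[|E(G)|] = 31 − 15/11 = 326/11.
Numerically: ≈ 29.63636.
(This is only a lower bound; the true E[α(G)] may be larger.)

E[α(G)] ≥ 326/11 ≈ 29.63636.


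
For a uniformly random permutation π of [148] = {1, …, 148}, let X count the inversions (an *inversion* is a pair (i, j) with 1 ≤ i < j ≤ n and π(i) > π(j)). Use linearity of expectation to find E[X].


Write X = Σ X_I over the C(148, 2) = 10878 pairs i < j, with X_I the indicator of one inversion.
There are 10878 indicators.
For each fixed pair i < j, the values π(i) and π(j) are two distinct elements of {1, …, 148} in uniformly random order; by symmetry P[π(i) > π(j)] = 1/2.
By linearity: E[X] = 10878 · (1/2) = C(148, 2) · (1/2) = 10878/2 = 5439 ≈ 5439.000000.

E[X] = 5439 = 5439.000000.


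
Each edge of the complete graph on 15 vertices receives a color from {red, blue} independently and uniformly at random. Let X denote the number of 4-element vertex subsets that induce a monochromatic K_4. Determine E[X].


Let X = Σ_S X_S over the C(15, 4) = 1365 subsets S of size 4, where X_S = 1 if the K_4 on S is monochromatic.
For a fixed S, the K_4 on S has C(4, 2) = 6 edges. P[all 6 edges red] = (1/2)^6, and likewise for blue, so P[monochromatic] = 2·(1/2)^6 = 2^{1 − 6} = 1/32.
By linearity of expectation: E[X] = C(15, 4) · 2^{1 − 6} = 1365 · 1/32 = 1365/32.
Numerically: E[X] ≈ 42.656.

E[X] = C(15,4)·2^(1−C(4,2)) = 1365/32 ≈ 42.656.


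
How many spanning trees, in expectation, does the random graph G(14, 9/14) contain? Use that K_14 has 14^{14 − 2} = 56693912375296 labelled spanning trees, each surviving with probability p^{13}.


K_14 has 14^{14 − 2} = 56693912375296 labelled spanning trees.
For each such spanning tree H, let X_H = 1 if all 13 edges of H are present in G. Then P[X_H = 1] = p^{13} = (9/14)^{13} = 2541865828329/793714773254144.
Summing the indicators: E[X] = Σ_H E[X_H] = 56693912375296 · p^{13} = 56693912375296 · 2541865828329/793714773254144 = 2541865828329/14.
Numerically: E[X] ≈ 1.82e+11.

E[X] = 56693912375296 · (9/14)^{13} = 2541865828329/14 ≈ 1.82e+11.


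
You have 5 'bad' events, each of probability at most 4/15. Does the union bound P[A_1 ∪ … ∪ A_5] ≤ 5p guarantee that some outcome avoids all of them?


Union bound: P[∪_{i=1}^{5} A_i] ≤ Σ_i P[A_i] ≤ 5·p = 5·(4/15) = 4/3.
Numerically: 4/3 ≈ 1.3333.
Is 4/3 < 1? NO.
Since the bound 4/3 is ≥ 1, the union bound is uninformative here; it does NOT by itself certify existence.

5·p = 4/3 ≈ 1.3333; existence NOT certified by the union bound.


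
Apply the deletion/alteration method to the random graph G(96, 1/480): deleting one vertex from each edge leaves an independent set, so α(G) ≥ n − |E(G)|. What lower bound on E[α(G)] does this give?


E[|E(G)|] = C(96, 2)·p = 4560 · (1/480) = 19/2.
E[α(G)] ≥ n − E[|E(G)|] = 96 − 19/2 = 173/2.
Numerically: ≈ 86.500000.
(This is only a lower bound; the true E[α(G)] may be larger.)

E[α(G)] ≥ 173/2 ≈ 86.500000.


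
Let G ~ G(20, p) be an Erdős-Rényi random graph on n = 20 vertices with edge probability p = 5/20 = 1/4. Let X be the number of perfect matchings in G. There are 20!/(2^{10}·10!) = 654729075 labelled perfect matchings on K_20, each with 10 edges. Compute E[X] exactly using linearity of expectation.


K_20 has 20!/(2^{10}·10!) = 654729075 labelled perfect matchings.
For each such perfect matching H, let X_H = 1 if all 10 edges of H are present in G. Then P[X_H = 1] = p^{10} = (1/4)^{10} = 1/1048576.
Summing the indicators: E[X] = Σ_H E[X_H] = 654729075 · p^{10} = 654729075 · 1/1048576 = 654729075/1048576.
Numerically: E[X] ≈ 624.4.

E[X] = 654729075 · (1/4)^{10} = 654729075/1048576 ≈ 624.4.


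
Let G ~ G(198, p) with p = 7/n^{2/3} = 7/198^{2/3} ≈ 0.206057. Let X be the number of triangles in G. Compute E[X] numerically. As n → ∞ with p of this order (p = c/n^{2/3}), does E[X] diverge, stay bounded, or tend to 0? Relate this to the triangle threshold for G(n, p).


Number of potential triangles: C(198, 3) = 1274196.
Each occurs with probability p³ ≈ (0.206057)³ ≈ 8.74910723e-03.
By linearity: E[X] = C(198, 3)·p³ ≈ 1274196 · 8.74910723e-03 ≈ 11148.077441.
Since α = 2/3 < 1, p = c/n^{2/3} ≫ 1/n is above the triangle threshold p ~ 1/n. Asymptotically E[X] ~ (c³/6)·n^{3(1−α)} = (7³/6)·n^{1} → ∞; triangles are abundant w.h.p.

E[X] ≈ 11148.077441; in regime p = Θ(1/n^{2/3}) E[X] diverges (above the triangle threshold p ~ 1/n).


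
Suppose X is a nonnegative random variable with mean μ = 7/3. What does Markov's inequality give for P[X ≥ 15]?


μ = E[X] = 7/3, a = 15.
Markov: P[X ≥ 15] ≤ μ/a = (7/3)/15 = 7/45.
Numerically: ≈ 0.15556.
(Since a = 15 > μ = 2.33333, the bound 7/45 is < 1 and informative.)

P[X ≥ 15] ≤ 7/45 ≈ 0.15556.


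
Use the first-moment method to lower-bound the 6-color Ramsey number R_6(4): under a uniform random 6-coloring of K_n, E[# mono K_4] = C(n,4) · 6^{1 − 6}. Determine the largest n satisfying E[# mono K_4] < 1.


We need C(n, 4) · 6^{1 − 6} < 1, i.e. C(n, 4) < 6^{6 − 1} = 7776.
Check values of n near the boundary:
  n = 16: C(16, 4) = 1820; 1820 < 7776? YES
  n = 17: C(17, 4) = 2380; 2380 < 7776? YES
  n = 18: C(18, 4) = 3060; 3060 < 7776? YES
  n = 19: C(19, 4) = 3876; 3876 < 7776? YES
  n = 20: C(20, 4) = 4845; 4845 < 7776? YES
  n = 21: C(21, 4) = 5985; 5985 < 7776? YES
  n = 22: C(22, 4) = 7315; 7315 < 7776? YES
  n = 23: C(23, 4) = 8855; 8855 < 7776? NO
The largest n with C(n, 4) < 7776 is n = 22 (where E[X] = 7315/7776 ≈ 0.940715). Hence R_6(4) > 22, i.e. R_6(4) ≥ 23.

Largest n = 22; hence R_6(4) > 22.


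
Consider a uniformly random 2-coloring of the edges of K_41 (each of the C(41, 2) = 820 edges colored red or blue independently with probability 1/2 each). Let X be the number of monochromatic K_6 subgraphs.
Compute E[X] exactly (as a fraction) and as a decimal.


Let X = Σ_S X_S over the C(41, 6) = 4496388 subsets S of size 6, where X_S = 1 if the K_6 on S is monochromatic.
For a fixed S, the K_6 on S has C(6, 2) = 15 edges. P[all 15 edges red] = (1/2)^15, and likewise for blue, so P[monochromatic] = 2·(1/2)^15 = 2^{1 − 15} = 1/16384.
By linearity: E[X] = C(41, 6) · 2^{1 − 15} = 4496388 · 1/16384 = 1124097/4096.
Numerically: E[X] ≈ 274.43774.

E[X] = C(41,6)·2^(1−C(6,2)) = 1124097/4096 ≈ 274.43774.


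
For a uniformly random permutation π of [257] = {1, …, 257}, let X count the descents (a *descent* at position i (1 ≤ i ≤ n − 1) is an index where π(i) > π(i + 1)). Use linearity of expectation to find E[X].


Write X = Σ X_I over i = 1, …, 256, with X_I the indicator of one descent.
There are 256 indicators.
For each fixed i, the pair (π(i), π(i+1)) is a uniformly random ordered pair of distinct values from {1, …, 257}; by symmetry P[π(i) > π(i+1)] = 1/2.
By linearity: E[X] = 256 · (1/2) = (257 − 1) · (1/2) = 128 ≈ 128.000.

E[X] = 128 = 128.000.


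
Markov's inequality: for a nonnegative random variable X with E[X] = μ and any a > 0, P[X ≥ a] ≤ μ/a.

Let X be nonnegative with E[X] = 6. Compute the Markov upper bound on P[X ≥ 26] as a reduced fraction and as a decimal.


μ = E[X] = 6, a = 26.
Markov: P[X ≥ 26] ≤ μ/a = (6)/26 = 3/13.
Numerically: ≈ 0.230769.
(Since a = 26 > μ = 6.000000, the bound 3/13 is < 1 and informative.)

P[X ≥ 26] ≤ 3/13 ≈ 0.230769.


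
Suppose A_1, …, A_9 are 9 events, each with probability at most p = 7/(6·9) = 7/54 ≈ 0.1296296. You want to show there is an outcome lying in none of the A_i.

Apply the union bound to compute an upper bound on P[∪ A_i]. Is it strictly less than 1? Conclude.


Union bound: P[∪_{i=1}^{9} A_i] ≤ Σ_i P[A_i] ≤ 9·p = 9·(7/54) = 7/6.
Numerically: 7/6 ≈ 1.1666667.
Is 7/6 < 1? NO.
Since the bound 7/6 is ≥ 1, the union bound is uninformative here; it does NOT by itself certify existence.

9·p = 7/6 ≈ 1.1666667; existence NOT certified by the union bound.


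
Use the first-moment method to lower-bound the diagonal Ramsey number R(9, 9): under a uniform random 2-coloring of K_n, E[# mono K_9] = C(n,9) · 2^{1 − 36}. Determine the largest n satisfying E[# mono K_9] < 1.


We need C(n, 9) · 2^{1 − 36} < 1, i.e. C(n, 9) < 2^{36 − 1} = 34359738368.
Check values of n near the boundary:
  n = 62: C(62, 9) = 20286591270; 20286591270 < 34359738368? YES
  n = 63: C(63, 9) = 23667689815; 23667689815 < 34359738368? YES
  n = 64: C(64, 9) = 27540584512; 27540584512 < 34359738368? YES
  n = 65: C(65, 9) = 31966749880; 31966749880 < 34359738368? YES
  n = 66: C(66, 9) = 37014131440; 37014131440 < 34359738368? NO
The largest n with C(n, 9) < 34359738368 is n = 65 (where E[X] = 3995843735/4294967296 ≈ 0.930). Hence R(9, 9) > 65, i.e. R(9, 9) ≥ 66.

Largest n = 65; hence R(9, 9) > 65.


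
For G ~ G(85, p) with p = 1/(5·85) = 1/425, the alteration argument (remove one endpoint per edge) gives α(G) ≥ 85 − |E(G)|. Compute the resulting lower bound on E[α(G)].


E[|E(G)|] = C(85, 2)·p = 3570 · (1/425) = 42/5.
E[α(G)] ≥ n − E[|E(G)|] = 85 − 42/5 = 383/5.
Numerically: ≈ 76.600000.
(This is only a lower bound; the true E[α(G)] may be larger.)

E[α(G)] ≥ 383/5 ≈ 76.600000.


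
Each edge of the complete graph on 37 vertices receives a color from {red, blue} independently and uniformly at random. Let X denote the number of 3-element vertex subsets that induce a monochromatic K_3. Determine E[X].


Let X = Σ_S X_S over the C(37, 3) = 7770 subsets S of size 3, where X_S = 1 if the K_3 on S is monochromatic.
For a fixed S, the K_3 on S has C(3, 2) = 3 edges. P[all 3 edges red] = (1/2)^3, and likewise for blue, so P[monochromatic] = 2·(1/2)^3 = 2^{1 − 3} = 1/4.
By linearity: E[X] = C(37, 3) · 2^{1 − 3} = 7770 · 1/4 = 3885/2.
Numerically: E[X] ≈ 1942.500.

E[X] = C(37,3)·2^(1−C(3,2)) = 3885/2 ≈ 1942.500.


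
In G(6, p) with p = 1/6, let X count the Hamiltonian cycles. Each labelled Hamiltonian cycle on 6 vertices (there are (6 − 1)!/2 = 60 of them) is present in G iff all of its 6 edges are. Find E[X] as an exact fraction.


K_6 has (6 − 1)!/2 = 60 labelled Hamiltonian cycles.
For each such Hamiltonian cycle H, let X_H = 1 if all 6 edges of H are present in G. Then P[X_H = 1] = p^{6} = (1/6)^{6} = 1/46656.
By linearity of expectation: E[X] = Σ_H E[X_H] = 60 · p^{6} = 60 · 1/46656 = 5/3888.
Numerically: E[X] ≈ 0.00129.

E[X] = 60 · (1/6)^{6} = 5/3888 ≈ 0.00129.


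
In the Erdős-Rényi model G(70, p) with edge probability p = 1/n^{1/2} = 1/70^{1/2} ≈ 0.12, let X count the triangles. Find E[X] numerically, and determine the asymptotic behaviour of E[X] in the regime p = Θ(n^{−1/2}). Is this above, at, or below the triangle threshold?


Number of potential triangles: C(70, 3) = 54740.
Each occurs with probability p³ ≈ (0.12)³ ≈ 1.70747e-03.
By linearity: E[X] = C(70, 3)·p³ ≈ 54740 · 1.70747e-03 ≈ 93.467.
Since α = 1/2 < 1, p = c/n^{1/2} ≫ 1/n is above the triangle threshold p ~ 1/n. Asymptotically E[X] ~ (c³/6)·n^{3(1−α)} = (1³/6)·n^{1.5} → ∞; triangles are abundant w.h.p.

E[X] ≈ 93.467; in regime p = Θ(1/n^{1/2}) E[X] diverges (above the triangle threshold p ~ 1/n).


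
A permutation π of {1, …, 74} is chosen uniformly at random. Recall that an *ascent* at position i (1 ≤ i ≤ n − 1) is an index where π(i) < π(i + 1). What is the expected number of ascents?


Write X = Σ X_I over i = 1, …, 73, with X_I the indicator of one ascent.
There are 73 indicators.
For each fixed i, the pair (π(i), π(i+1)) is a uniformly random ordered pair of distinct values from {1, …, 74}; by symmetry P[π(i) < π(i+1)] = 1/2.
By linearity: E[X] = 73 · (1/2) = (74 − 1) · (1/2) = 73/2 ≈ 36.5000.

E[X] = 73/2 = 36.5000.


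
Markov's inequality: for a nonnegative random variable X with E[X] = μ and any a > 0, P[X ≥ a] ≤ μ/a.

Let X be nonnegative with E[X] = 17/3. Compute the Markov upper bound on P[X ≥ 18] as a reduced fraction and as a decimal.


μ = E[X] = 17/3, a = 18.
Markov: P[X ≥ 18] ≤ μ/a = (17/3)/18 = 17/54.
Numerically: ≈ 0.31481.
(Since a = 18 > μ = 5.66667, the bound 17/54 is < 1 and informative.)

P[X ≥ 18] ≤ 17/54 ≈ 0.31481.


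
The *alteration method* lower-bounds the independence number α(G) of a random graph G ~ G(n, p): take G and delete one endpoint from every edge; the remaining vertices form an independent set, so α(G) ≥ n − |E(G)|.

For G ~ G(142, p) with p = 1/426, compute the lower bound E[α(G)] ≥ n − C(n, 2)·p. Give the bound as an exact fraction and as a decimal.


E[|E(G)|] = C(142, 2)·p = 10011 · (1/426) = 47/2.
E[α(G)] ≥ n − E[|E(G)|] = 142 − 47/2 = 237/2.
Numerically: ≈ 118.500.
(This is only a lower bound; the true E[α(G)] may be larger.)

E[α(G)] ≥ 237/2 ≈ 118.500.


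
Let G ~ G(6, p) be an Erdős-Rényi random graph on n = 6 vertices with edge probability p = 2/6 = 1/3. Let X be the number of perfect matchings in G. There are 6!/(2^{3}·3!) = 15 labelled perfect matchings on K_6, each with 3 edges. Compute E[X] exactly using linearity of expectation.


K_6 has 6!/(2^{3}·3!) = 15 labelled perfect matchings.
For each such perfect matching H, let X_H = 1 if all 3 edges of H are present in G. Then P[X_H = 1] = p^{3} = (1/3)^{3} = 1/27.
By linearity of expectation: E[X] = Σ_H E[X_H] = 15 · p^{3} = 15 · 1/27 = 5/9.
Numerically: E[X] ≈ 0.5556.

E[X] = 15 · (1/3)^{3} = 5/9 ≈ 0.5556.


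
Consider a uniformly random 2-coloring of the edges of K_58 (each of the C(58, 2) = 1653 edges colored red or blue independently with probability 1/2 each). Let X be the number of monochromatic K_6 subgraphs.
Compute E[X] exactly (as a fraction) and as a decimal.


Let X = Σ_S X_S over the C(58, 6) = 40475358 subsets S of size 6, where X_S = 1 if the K_6 on S is monochromatic.
For a fixed S, the K_6 on S has C(6, 2) = 15 edges. P[all 15 edges red] = (1/2)^15, and likewise for blue, so P[monochromatic] = 2·(1/2)^15 = 2^{1 − 15} = 1/16384.
Summing: E[X] = C(58, 6) · 2^{1 − 15} = 40475358 · 1/16384 = 20237679/8192.
Numerically: E[X] ≈ 2470.4198.

E[X] = C(58,6)·2^(1−C(6,2)) = 20237679/8192 ≈ 2470.4198.


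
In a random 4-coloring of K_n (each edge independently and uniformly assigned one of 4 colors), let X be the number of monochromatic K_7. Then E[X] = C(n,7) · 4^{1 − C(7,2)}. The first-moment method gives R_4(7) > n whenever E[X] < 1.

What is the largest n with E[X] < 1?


We need C(n, 7) · 4^{1 − 21} < 1, i.e. C(n, 7) < 4^{21 − 1} = 1099511627776.
Check values of n near the boundary:
  n = 177: C(177, 7) = 957664425960; 957664425960 < 1099511627776? YES
  n = 178: C(178, 7) = 996867063280; 996867063280 < 1099511627776? YES
  n = 179: C(179, 7) = 1037437234460; 1037437234460 < 1099511627776? YES
  n = 180: C(180, 7) = 1079414463600; 1079414463600 < 1099511627776? YES
  n = 181: C(181, 7) = 1122839183400; 1122839183400 < 1099511627776? NO
The largest n with C(n, 7) < 1099511627776 is n = 180 (where E[X] = 67463403975/68719476736 ≈ 0.9817). Hence R_4(7) > 180, i.e. R_4(7) ≥ 181.

Largest n = 180; hence R_4(7) > 180.


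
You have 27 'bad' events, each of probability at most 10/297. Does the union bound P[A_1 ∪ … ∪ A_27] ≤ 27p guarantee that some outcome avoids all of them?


Union bound: P[∪_{i=1}^{27} A_i] ≤ Σ_i P[A_i] ≤ 27·p = 27·(10/297) = 10/11.
Numerically: 10/11 ≈ 0.909091.
Is 10/11 < 1? YES.
Since P[∪ A_i] ≤ 10/11 < 1, the complement has P[∩ A_i^c] ≥ 1 − 10/11 = 1/11 > 0, so some outcome avoids every A_i.

27·p = 10/11 ≈ 0.909091; existence CERTIFIED by the union bound.


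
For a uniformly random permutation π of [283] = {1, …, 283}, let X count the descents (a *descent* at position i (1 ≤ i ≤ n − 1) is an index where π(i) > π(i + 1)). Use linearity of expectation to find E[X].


Write X = Σ X_I over i = 1, …, 282, with X_I the indicator of one descent.
There are 282 indicators.
For each fixed i, the pair (π(i), π(i+1)) is a uniformly random ordered pair of distinct values from {1, …, 283}; by symmetry P[π(i) > π(i+1)] = 1/2.
By linearity: E[X] = 282 · (1/2) = (283 − 1) · (1/2) = 141 ≈ 141.000000.

E[X] = 141 = 141.000000.


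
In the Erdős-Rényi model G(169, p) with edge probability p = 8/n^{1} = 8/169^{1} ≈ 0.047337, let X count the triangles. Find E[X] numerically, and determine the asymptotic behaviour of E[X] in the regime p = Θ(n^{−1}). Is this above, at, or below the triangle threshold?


Number of potential triangles: C(169, 3) = 790244.
Each occurs with probability p³ ≈ (0.047337)³ ≈ 1.0607422e-04.
By linearity: E[X] = C(169, 3)·p³ ≈ 790244 · 1.0607422e-04 ≈ 83.82452.
Here α = 1, so p = 8/n is exactly at the triangle threshold p ~ 1/n. Asymptotically E[X] → c³/6 = 8³/6 = 256/3 ≈ 85.33333, a bounded constant. In this regime the triangle count is asymptotically Poisson(c³/6).

E[X] ≈ 83.82452; in regime p = Θ(1/n^{1}) E[X] stays bounded (at the triangle threshold p ~ 1/n).


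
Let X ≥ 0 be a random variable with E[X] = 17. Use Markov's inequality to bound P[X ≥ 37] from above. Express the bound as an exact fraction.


μ = E[X] = 17, a = 37.
Markov: P[X ≥ 37] ≤ μ/a = (17)/37 = 17/37.
Numerically: ≈ 0.4595.
(Since a = 37 > μ = 17.0000, the bound 17/37 is < 1 and informative.)

P[X ≥ 37] ≤ 17/37 ≈ 0.4595.


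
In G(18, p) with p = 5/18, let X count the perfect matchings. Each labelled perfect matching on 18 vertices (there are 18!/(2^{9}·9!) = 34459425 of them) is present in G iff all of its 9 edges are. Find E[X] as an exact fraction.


K_18 has 18!/(2^{9}·9!) = 34459425 labelled perfect matchings.
For each such perfect matching H, let X_H = 1 if all 9 edges of H are present in G. Then P[X_H = 1] = p^{9} = (5/18)^{9} = 1953125/198359290368.
Summing the indicators: E[X] = Σ_H E[X_H] = 34459425 · p^{9} = 34459425 · 1953125/198359290368 = 830908203125/2448880128.
Numerically: E[X] ≈ 339.3.

E[X] = 34459425 · (5/18)^{9} = 830908203125/2448880128 ≈ 339.3.


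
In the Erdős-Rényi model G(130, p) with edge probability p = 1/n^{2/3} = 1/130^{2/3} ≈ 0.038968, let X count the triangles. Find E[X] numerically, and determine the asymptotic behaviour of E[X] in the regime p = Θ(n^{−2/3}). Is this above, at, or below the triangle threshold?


Number of potential triangles: C(130, 3) = 357760.
Each occurs with probability p³ ≈ (0.038968)³ ≈ 5.9171598e-05.
By linearity: E[X] = C(130, 3)·p³ ≈ 357760 · 5.9171598e-05 ≈ 21.16923.
Since α = 2/3 < 1, p = c/n^{2/3} ≫ 1/n is above the triangle threshold p ~ 1/n. Asymptotically E[X] ~ (c³/6)·n^{3(1−α)} = (1³/6)·n^{1} → ∞; triangles are abundant w.h.p.

E[X] ≈ 21.16923; in regime p = Θ(1/n^{2/3}) E[X] diverges (above the triangle threshold p ~ 1/n).


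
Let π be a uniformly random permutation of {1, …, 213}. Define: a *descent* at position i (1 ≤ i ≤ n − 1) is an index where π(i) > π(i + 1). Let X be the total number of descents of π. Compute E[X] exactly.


Write X = Σ X_I over i = 1, …, 212, with X_I the indicator of one descent.
There are 212 indicators.
For each fixed i, the pair (π(i), π(i+1)) is a uniformly random ordered pair of distinct values from {1, …, 213}; by symmetry P[π(i) > π(i+1)] = 1/2.
By linearity: E[X] = 212 · (1/2) = (213 − 1) · (1/2) = 106 ≈ 106.0000.

E[X] = 106 = 106.0000.


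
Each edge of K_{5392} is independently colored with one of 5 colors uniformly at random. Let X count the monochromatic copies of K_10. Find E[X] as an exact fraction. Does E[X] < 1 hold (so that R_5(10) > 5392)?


E[X] = C(5392, 10) · 5^{1 − 45} = 5676873040158402483252283957448 · 5^{−44} = 5676873040158402483252283957448/5684341886080801486968994140625.
As a reduced fraction: E[X] = 5676873040158402483252283957448/5684341886080801486968994140625 ≈ 0.99869.
Is E[X] < 1? YES.
Since E[X] < 1, there exists a 5-coloring of K_{5392} with no monochromatic K_10; hence R_5(10) > 5392.

E[X] = 5676873040158402483252283957448/5684341886080801486968994140625 ≈ 0.99869; E[X] < 1, so R_5(10) > 5392.


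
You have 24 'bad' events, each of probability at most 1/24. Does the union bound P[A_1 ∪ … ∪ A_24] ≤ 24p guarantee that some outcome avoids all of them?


Union bound: P[∪_{i=1}^{24} A_i] ≤ Σ_i P[A_i] ≤ 24·p = 24·(1/24) = 1.
Numerically: 1 ≈ 1.00000.
Is 1 < 1? NO.
Since the bound 1 is ≥ 1, the union bound is uninformative here; it does NOT by itself certify existence.

24·p = 1 ≈ 1.00000; existence NOT certified by the union bound.


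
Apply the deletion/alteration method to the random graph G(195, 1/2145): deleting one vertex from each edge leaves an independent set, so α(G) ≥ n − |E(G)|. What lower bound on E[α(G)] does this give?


E[|E(G)|] = C(195, 2)·p = 18915 · (1/2145) = 97/11.
E[α(G)] ≥ n − E[|E(G)|] = 195 − 97/11 = 2048/11.
Numerically: ≈ 186.182.
(This is only a lower bound; the true E[α(G)] may be larger.)

E[α(G)] ≥ 2048/11 ≈ 186.182.


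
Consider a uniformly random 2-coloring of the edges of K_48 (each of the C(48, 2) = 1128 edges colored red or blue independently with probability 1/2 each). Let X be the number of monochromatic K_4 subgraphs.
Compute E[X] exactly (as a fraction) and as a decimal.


Let X = Σ_S X_S over the C(48, 4) = 194580 subsets S of size 4, where X_S = 1 if the K_4 on S is monochromatic.
For a fixed S, the K_4 on S has C(4, 2) = 6 edges. P[all 6 edges red] = (1/2)^6, and likewise for blue, so P[monochromatic] = 2·(1/2)^6 = 2^{1 − 6} = 1/32.
By linearity: E[X] = C(48, 4) · 2^{1 − 6} = 194580 · 1/32 = 48645/8.
Numerically: E[X] ≈ 6080.625.

E[X] = C(48,4)·2^(1−C(4,2)) = 48645/8 ≈ 6080.625.


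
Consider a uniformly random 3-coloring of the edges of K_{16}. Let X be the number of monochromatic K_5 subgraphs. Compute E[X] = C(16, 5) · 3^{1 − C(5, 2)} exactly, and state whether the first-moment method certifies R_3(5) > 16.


E[X] = C(16, 5) · 3^{1 − 10} = 4368 · 3^{−9} = 4368/19683.
As a reduced fraction: E[X] = 1456/6561 ≈ 0.2219.
Is E[X] < 1? YES.
Since E[X] < 1, there exists a 3-coloring of K_{16} with no monochromatic K_5; hence R_3(5) > 16.

E[X] = 1456/6561 ≈ 0.2219; E[X] < 1, so R_3(5) > 16.


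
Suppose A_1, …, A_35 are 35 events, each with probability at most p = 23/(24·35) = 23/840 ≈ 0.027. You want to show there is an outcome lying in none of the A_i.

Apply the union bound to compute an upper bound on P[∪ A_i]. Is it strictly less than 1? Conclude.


Union bound: P[∪_{i=1}^{35} A_i] ≤ Σ_i P[A_i] ≤ 35·p = 35·(23/840) = 23/24.
Numerically: 23/24 ≈ 0.958.
Is 23/24 < 1? YES.
Since P[∪ A_i] ≤ 23/24 < 1, the complement has P[∩ A_i^c] ≥ 1 − 23/24 = 1/24 > 0, so some outcome avoids every A_i.

35·p = 23/24 ≈ 0.958; existence CERTIFIED by the union bound.


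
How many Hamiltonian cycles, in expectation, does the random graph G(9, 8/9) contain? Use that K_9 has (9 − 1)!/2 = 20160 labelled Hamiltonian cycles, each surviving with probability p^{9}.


K_9 has (9 − 1)!/2 = 20160 labelled Hamiltonian cycles.
For each such Hamiltonian cycle H, let X_H = 1 if all 9 edges of H are present in G. Then P[X_H = 1] = p^{9} = (8/9)^{9} = 134217728/387420489.
Summing the indicators: E[X] = Σ_H E[X_H] = 20160 · p^{9} = 20160 · 134217728/387420489 = 300647710720/43046721.
Numerically: E[X] ≈ 6984.

E[X] = 20160 · (8/9)^{9} = 300647710720/43046721 ≈ 6984.


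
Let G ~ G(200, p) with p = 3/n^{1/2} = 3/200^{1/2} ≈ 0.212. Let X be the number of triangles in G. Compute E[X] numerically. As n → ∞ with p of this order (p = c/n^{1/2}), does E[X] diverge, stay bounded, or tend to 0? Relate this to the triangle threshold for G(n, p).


Number of potential triangles: C(200, 3) = 1313400.
Each occurs with probability p³ ≈ (0.212)³ ≈ 9.54594e-03.
By linearity: E[X] = C(200, 3)·p³ ≈ 1313400 · 9.54594e-03 ≈ 12537.640.
Since α = 1/2 < 1, p = c/n^{1/2} ≫ 1/n is above the triangle threshold p ~ 1/n. Asymptotically E[X] ~ (c³/6)·n^{3(1−α)} = (3³/6)·n^{1.5} → ∞; triangles are abundant w.h.p.

E[X] ≈ 12537.640; in regime p = Θ(1/n^{1/2}) E[X] diverges (above the triangle threshold p ~ 1/n).


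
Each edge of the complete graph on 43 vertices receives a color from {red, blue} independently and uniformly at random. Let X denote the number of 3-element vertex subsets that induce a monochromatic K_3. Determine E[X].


Let X = Σ_S X_S over the C(43, 3) = 12341 subsets S of size 3, where X_S = 1 if the K_3 on S is monochromatic.
For a fixed S, the K_3 on S has C(3, 2) = 3 edges. P[all 3 edges red] = (1/2)^3, and likewise for blue, so P[monochromatic] = 2·(1/2)^3 = 2^{1 − 3} = 1/4.
By linearity: E[X] = C(43, 3) · 2^{1 − 3} = 12341 · 1/4 = 12341/4.
Numerically: E[X] ≈ 3085.250.

E[X] = C(43,3)·2^(1−C(3,2)) = 12341/4 ≈ 3085.250.


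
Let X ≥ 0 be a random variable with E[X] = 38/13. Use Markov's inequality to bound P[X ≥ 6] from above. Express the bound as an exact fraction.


μ = E[X] = 38/13, a = 6.
Markov: P[X ≥ 6] ≤ μ/a = (38/13)/6 = 19/39.
Numerically: ≈ 0.48718.
(Since a = 6 > μ = 2.92308, the bound 19/39 is < 1 and informative.)

P[X ≥ 6] ≤ 19/39 ≈ 0.48718.


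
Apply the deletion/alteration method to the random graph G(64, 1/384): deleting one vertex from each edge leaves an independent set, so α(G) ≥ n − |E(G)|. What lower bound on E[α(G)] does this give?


E[|E(G)|] = C(64, 2)·p = 2016 · (1/384) = 21/4.
E[α(G)] ≥ n − E[|E(G)|] = 64 − 21/4 = 235/4.
Numerically: ≈ 58.750.
(This is only a lower bound; the true E[α(G)] may be larger.)

E[α(G)] ≥ 235/4 ≈ 58.750.


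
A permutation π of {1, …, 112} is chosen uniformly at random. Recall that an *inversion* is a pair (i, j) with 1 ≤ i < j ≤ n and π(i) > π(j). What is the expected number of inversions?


Write X = Σ X_I over the C(112, 2) = 6216 pairs i < j, with X_I the indicator of one inversion.
There are 6216 indicators.
For each fixed pair i < j, the values π(i) and π(j) are two distinct elements of {1, …, 112} in uniformly random order; by symmetry P[π(i) > π(j)] = 1/2.
By linearity: E[X] = 6216 · (1/2) = C(112, 2) · (1/2) = 6216/2 = 3108 ≈ 3108.0000.

E[X] = 3108 = 3108.0000.


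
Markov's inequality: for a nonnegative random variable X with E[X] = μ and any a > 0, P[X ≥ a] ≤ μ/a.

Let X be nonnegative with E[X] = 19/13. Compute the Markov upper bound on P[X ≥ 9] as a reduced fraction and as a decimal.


μ = E[X] = 19/13, a = 9.
Markov: P[X ≥ 9] ≤ μ/a = (19/13)/9 = 19/117.
Numerically: ≈ 0.162393.
(Since a = 9 > μ = 1.461538, the bound 19/117 is < 1 and informative.)

P[X ≥ 9] ≤ 19/117 ≈ 0.162393.


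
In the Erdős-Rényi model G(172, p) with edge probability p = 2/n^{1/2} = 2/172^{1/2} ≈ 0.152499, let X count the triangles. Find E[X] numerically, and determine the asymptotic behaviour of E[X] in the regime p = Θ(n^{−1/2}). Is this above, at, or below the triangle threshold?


Number of potential triangles: C(172, 3) = 833340.
Each occurs with probability p³ ≈ (0.152499)³ ≈ 3.54647838e-03.
By linearity: E[X] = C(172, 3)·p³ ≈ 833340 · 3.54647838e-03 ≈ 2955.422293.
Since α = 1/2 < 1, p = c/n^{1/2} ≫ 1/n is above the triangle threshold p ~ 1/n. Asymptotically E[X] ~ (c³/6)·n^{3(1−α)} = (2³/6)·n^{1.5} → ∞; triangles are abundant w.h.p.

E[X] ≈ 2955.422293; in regime p = Θ(1/n^{1/2}) E[X] diverges (above the triangle threshold p ~ 1/n).


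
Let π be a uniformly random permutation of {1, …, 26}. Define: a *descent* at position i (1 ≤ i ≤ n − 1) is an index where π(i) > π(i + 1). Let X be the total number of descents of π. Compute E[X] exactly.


Write X = Σ X_I over i = 1, …, 25, with X_I the indicator of one descent.
There are 25 indicators.
For each fixed i, the pair (π(i), π(i+1)) is a uniformly random ordered pair of distinct values from {1, …, 26}; by symmetry P[π(i) > π(i+1)] = 1/2.
By linearity: E[X] = 25 · (1/2) = (26 − 1) · (1/2) = 25/2 ≈ 12.50000.

E[X] = 25/2 = 12.50000.


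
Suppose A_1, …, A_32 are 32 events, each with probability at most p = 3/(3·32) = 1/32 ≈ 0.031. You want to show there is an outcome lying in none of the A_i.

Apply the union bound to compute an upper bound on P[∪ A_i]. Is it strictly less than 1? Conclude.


Union bound: P[∪_{i=1}^{32} A_i] ≤ Σ_i P[A_i] ≤ 32·p = 32·(1/32) = 1.
Numerically: 1 ≈ 1.000.
Is 1 < 1? NO.
Since the bound 1 is ≥ 1, the union bound is uninformative here; it does NOT by itself certify existence.

32·p = 1 ≈ 1.000; existence NOT certified by the union bound.


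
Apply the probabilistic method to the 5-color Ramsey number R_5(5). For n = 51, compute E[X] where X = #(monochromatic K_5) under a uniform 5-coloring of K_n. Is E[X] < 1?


E[X] = C(51, 5) · 5^{1 − 10} = 2349060 · 5^{−9} = 2349060/1953125.
As a reduced fraction: E[X] = 469812/390625 ≈ 1.203.
Is E[X] < 1? NO.
Since E[X] ≥ 1, the first-moment bound is inconclusive at n = 51; it does NOT by itself certify R_5(5) > 51.

E[X] = 469812/390625 ≈ 1.203; E[X] ≥ 1; first-moment method inconclusive here.
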